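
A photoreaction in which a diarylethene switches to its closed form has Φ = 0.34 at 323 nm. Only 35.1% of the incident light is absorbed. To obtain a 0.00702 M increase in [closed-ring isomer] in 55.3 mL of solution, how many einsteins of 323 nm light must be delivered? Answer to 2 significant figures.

Product: (0.00702 M)(0.0553 L) = 3.882×10⁻⁴ mol.
Photons that must be absorbed: 3.882×10⁻⁴ / 0.34 = 0.001142 mol.
Incident photons needed: 0.001142 / 0.351 = 0.003254 mol.

0.0033 einstein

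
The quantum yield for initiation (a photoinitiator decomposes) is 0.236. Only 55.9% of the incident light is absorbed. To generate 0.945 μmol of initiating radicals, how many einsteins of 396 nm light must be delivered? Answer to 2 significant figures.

Product: 0.945 μmol = 9.45e-7 mol.
Photons that must be absorbed: 9.45e-7 / 0.236 = 4.004e-6 mol.
Incident photons needed: 4.004e-6 / 0.559 = 7.163e-6 mol.

7.2e-6 einstein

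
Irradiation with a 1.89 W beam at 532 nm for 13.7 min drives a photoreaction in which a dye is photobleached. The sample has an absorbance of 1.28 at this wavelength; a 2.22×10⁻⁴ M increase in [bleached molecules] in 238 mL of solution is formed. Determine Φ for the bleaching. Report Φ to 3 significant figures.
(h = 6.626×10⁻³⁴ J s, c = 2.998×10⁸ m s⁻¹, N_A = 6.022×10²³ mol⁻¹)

Φ = 0.00807

Product: (2.22×10⁻⁴ M)(0.238 L) = 5.284×10⁻⁵ mol.
Photon energy at 532 nm: hc/λ = (6.626×10⁻³⁴)(2.998×10⁸)/(532×10⁻⁹) = 3.734×10⁻¹⁹ J.
Energy delivered: (1.89 W)(822 s) = 1554 J.
Photons incident: 1554 / 3.734×10⁻¹⁹ = 4.162×10²¹, i.e. 4.162×10²¹/6.022×10²³ = 0.006911 mol.
Fraction absorbed: 1 − 10^(−1.28) = 0.9475.
Photons absorbed: 0.9475 × 0.006911 = 0.006548 mol.
Φ = 5.284×10⁻⁵ mol / 0.006548 mol photons = 0.00807.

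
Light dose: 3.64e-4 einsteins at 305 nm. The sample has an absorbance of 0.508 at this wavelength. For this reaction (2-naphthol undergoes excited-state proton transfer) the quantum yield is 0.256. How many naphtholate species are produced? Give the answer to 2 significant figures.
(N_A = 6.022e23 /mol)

3.9e19 species

Fraction absorbed: 1 − 10^(−0.508) = 0.6895.
Photons absorbed: 0.6895 × 3.64e-4 = 2.510e-4 mol.
Product: Φ × n_abs = 0.256 × 2.510e-4 = 6.426e-5 mol.
As a count: 6.426e-5 × 6.022e23 = 3.9e19.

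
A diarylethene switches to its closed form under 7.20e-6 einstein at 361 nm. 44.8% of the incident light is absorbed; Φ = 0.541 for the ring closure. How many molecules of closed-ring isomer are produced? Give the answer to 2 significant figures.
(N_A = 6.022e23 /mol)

1.1e18 molecules

Photons absorbed: 0.448 × 7.20e-6 = 3.226e-6 mol.
Product: Φ × n_abs = 0.541 × 3.226e-6 = 1.745e-6 mol.
As a count: 1.745e-6 × 6.022e23 = 1.1e18.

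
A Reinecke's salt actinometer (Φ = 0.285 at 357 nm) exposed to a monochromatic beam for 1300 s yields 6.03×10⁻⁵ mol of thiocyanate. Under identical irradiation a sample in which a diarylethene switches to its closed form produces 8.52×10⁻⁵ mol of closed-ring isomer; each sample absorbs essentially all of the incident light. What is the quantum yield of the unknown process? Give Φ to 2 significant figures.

Photons absorbed by the actinometer: 6.03×10⁻⁵ / 0.285 = 2.116×10⁻⁴ mol.
Φ(unknown) = 8.52×10⁻⁵ / 2.116×10⁻⁴ = 0.40.

Φ = 0.40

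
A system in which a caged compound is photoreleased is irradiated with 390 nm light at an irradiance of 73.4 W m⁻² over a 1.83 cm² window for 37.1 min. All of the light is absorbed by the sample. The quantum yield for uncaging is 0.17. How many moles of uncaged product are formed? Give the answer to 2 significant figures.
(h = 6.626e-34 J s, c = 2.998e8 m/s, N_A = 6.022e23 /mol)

Photon energy at 390 nm: hc/λ = (6.626e-34)(2.998e8)/(390e-9) = 5.094e-19 J.
Energy delivered: (73.4 W m⁻²)(1.83e-4 m²)(2226 s) = 29.90 J.
Photons incident: 29.90 / 5.094e-19 = 5.870e19, i.e. 5.870e19/6.022e23 = 9.748e-5 mol.
Product: Φ × n_abs = 0.17 × 9.748e-5 = 1.657e-5 mol.

1.7e-5 mol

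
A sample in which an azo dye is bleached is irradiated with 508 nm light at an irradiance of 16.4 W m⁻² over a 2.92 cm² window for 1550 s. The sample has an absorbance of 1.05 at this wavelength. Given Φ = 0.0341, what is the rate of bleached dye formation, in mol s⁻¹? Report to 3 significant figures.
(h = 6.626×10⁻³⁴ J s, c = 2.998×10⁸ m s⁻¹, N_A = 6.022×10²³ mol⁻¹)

Photon energy at 508 nm: hc/λ = (6.626×10⁻³⁴)(2.998×10⁸)/(508×10⁻⁹) = 3.910×10⁻¹⁹ J.
Energy delivered: (16.4 W m⁻²)(2.92×10⁻⁴ m²)(1550 s) = 7.423 J.
Photons incident: 7.423 / 3.910×10⁻¹⁹ = 1.898×10¹⁹, i.e. 1.898×10¹⁹/6.022×10²³ = 3.152×10⁻⁵ mol.
Fraction absorbed: 1 − 10^(−1.05) = 0.9109.
Photons absorbed: 0.9109 × 3.152×10⁻⁵ = 2.871×10⁻⁵ mol.
Product formed: 0.0341 × 2.871×10⁻⁵ = 9.790×10⁻⁷ mol.
Rate: 9.790×10⁻⁷ / 1550 s = 6.32×10⁻¹⁰ mol s⁻¹.

6.32×10⁻¹⁰ mol s⁻¹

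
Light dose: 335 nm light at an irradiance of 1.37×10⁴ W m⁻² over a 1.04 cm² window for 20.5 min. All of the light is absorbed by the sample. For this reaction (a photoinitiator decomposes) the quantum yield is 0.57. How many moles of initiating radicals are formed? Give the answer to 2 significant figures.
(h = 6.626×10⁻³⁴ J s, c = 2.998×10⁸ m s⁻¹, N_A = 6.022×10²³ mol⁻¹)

0.0028 mol

Photon energy at 335 nm: hc/λ = (6.626×10⁻³⁴)(2.998×10⁸)/(335×10⁻⁹) = 5.930×10⁻¹⁹ J.
Energy delivered: (1.37×10⁴ W m⁻²)(1.04×10⁻⁴ m²)(1230 s) = 1753 J.
Photons incident: 1753 / 5.930×10⁻¹⁹ = 2.956×10²¹, i.e. 2.956×10²¹/6.022×10²³ = 0.004909 mol.
Product: Φ × n_abs = 0.57 × 0.004909 = 0.002798 mol.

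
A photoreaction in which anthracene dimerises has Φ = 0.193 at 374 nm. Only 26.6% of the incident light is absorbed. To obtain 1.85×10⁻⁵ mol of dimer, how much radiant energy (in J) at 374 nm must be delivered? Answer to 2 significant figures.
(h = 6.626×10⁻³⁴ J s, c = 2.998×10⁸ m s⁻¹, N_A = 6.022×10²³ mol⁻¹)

120 J

Photons that must be absorbed: 1.85×10⁻⁵ / 0.193 = 9.585×10⁻⁵ mol.
Incident photons needed: 9.585×10⁻⁵ / 0.266 = 3.603×10⁻⁴ mol.
Photon energy: hc/λ = 5.311×10⁻¹⁹ J; per mole, 3.198×10⁵ J mol⁻¹.
Energy required: 3.603×10⁻⁴ × 3.198×10⁵ = 120 J.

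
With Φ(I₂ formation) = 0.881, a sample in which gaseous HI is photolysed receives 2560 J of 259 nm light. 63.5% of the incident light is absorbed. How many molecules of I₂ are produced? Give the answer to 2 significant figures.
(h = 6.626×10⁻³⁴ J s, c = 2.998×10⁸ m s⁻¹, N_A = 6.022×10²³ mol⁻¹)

1.9×10²¹ molecules

Photon energy at 259 nm: hc/λ = (6.626×10⁻³⁴)(2.998×10⁸)/(259×10⁻⁹) = 7.670×10⁻¹⁹ J.
Photons incident: 2560 / 7.670×10⁻¹⁹ = 3.338×10²¹, i.e. 3.338×10²¹/6.022×10²³ = 0.005543 mol.
Photons absorbed: 0.635 × 0.005543 = 0.003520 mol.
Product: Φ × n_abs = 0.881 × 0.003520 = 0.003101 mol.
As a count: 0.003101 × 6.022×10²³ = 1.9×10²¹.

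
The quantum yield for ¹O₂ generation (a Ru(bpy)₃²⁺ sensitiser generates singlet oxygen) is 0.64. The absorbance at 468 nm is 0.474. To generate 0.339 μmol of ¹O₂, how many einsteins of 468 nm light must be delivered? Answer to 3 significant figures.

Product: 0.339 μmol = 3.39e-7 mol.
Photons that must be absorbed: 3.39e-7 / 0.64 = 5.297e-7 mol.
Fraction absorbed: 1 − 10^(−0.474) = 0.6643.
Incident photons needed: 5.297e-7 / 0.6643 = 7.974e-7 mol.

7.97e-7 einstein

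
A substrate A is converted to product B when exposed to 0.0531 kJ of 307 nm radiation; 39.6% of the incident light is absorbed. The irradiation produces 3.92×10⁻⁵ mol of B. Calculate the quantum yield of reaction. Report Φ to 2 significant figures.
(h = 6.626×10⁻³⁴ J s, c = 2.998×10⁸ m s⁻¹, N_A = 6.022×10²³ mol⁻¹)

Photon energy at 307 nm: hc/λ = (6.626×10⁻³⁴)(2.998×10⁸)/(307×10⁻⁹) = 6.471×10⁻¹⁹ J.
Incident energy: 0.0531 kJ = 53.1 J.
Photons incident: 53.1 / 6.471×10⁻¹⁹ = 8.206×10¹⁹, i.e. 8.206×10¹⁹/6.022×10²³ = 1.363×10⁻⁴ mol.
Photons absorbed: 0.396 × 1.363×10⁻⁴ = 5.397×10⁻⁵ mol.
Φ = 3.92×10⁻⁵ mol / 5.397×10⁻⁵ mol photons = 0.73.

Φ = 0.73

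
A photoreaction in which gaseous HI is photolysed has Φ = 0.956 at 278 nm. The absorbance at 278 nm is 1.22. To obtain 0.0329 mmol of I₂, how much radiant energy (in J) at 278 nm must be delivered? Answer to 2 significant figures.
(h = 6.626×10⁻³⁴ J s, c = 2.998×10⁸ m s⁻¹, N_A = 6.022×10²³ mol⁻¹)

Product: 0.0329 mmol = 3.29×10⁻⁵ mol.
Photons that must be absorbed: 3.29×10⁻⁵ / 0.956 = 3.441×10⁻⁵ mol.
Fraction absorbed: 1 − 10^(−1.22) = 0.9397.
Incident photons needed: 3.441×10⁻⁵ / 0.9397 = 3.662×10⁻⁵ mol.
Photon energy: hc/λ = 7.146×10⁻¹⁹ J; per mole, 4.303×10⁵ J mol⁻¹.
Energy required: 3.662×10⁻⁵ × 4.303×10⁵ = 16 J.

16 J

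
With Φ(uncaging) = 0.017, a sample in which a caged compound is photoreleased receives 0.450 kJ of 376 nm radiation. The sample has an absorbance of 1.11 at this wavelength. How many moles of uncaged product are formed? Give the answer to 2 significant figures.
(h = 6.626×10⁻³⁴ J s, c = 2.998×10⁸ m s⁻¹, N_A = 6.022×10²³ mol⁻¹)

Photon energy at 376 nm: hc/λ = (6.626×10⁻³⁴)(2.998×10⁸)/(376×10⁻⁹) = 5.283×10⁻¹⁹ J.
Incident energy: 0.450 kJ = 450 J.
Photons incident: 450 / 5.283×10⁻¹⁹ = 8.518×10²⁰, i.e. 8.518×10²⁰/6.022×10²³ = 0.001414 mol.
Fraction absorbed: 1 − 10^(−1.11) = 0.9224.
Photons absorbed: 0.9224 × 0.001414 = 0.001304 mol.
Product: Φ × n_abs = 0.017 × 0.001304 = 2.217×10⁻⁵ mol.

2.2×10⁻⁵ mol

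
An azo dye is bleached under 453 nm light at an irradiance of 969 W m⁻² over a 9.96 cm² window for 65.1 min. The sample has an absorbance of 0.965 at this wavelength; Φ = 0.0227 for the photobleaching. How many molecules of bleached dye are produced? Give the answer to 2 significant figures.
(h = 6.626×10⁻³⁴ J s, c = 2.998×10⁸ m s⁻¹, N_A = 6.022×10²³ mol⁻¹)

Photon energy at 453 nm: hc/λ = (6.626×10⁻³⁴)(2.998×10⁸)/(453×10⁻⁹) = 4.385×10⁻¹⁹ J.
Energy delivered: (969 W m⁻²)(9.96×10⁻⁴ m²)(3906 s) = 3770 J.
Photons incident: 3770 / 4.385×10⁻¹⁹ = 8.597×10²¹, i.e. 8.597×10²¹/6.022×10²³ = 0.01428 mol.
Fraction absorbed: 1 − 10^(−0.965) = 0.8916.
Photons absorbed: 0.8916 × 0.01428 = 0.01273 mol.
Product: Φ × n_abs = 0.0227 × 0.01273 = 2.890×10⁻⁴ mol.
As a count: 2.890×10⁻⁴ × 6.022×10²³ = 1.7×10²⁰.

1.7×10²⁰ molecules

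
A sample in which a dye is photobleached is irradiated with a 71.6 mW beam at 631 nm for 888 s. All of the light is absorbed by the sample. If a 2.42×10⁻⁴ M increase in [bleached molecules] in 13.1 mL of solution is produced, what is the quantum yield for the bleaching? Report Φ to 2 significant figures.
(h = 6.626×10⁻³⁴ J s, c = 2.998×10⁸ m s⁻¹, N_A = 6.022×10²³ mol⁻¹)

Product: (2.42×10⁻⁴ M)(0.0131 L) = 3.170×10⁻⁶ mol.
Photon energy at 631 nm: hc/λ = (6.626×10⁻³⁴)(2.998×10⁸)/(631×10⁻⁹) = 3.148×10⁻¹⁹ J.
Energy delivered: (71.6 mW)(888 s) = 63.58 J.
Photons incident: 63.58 / 3.148×10⁻¹⁹ = 2.020×10²⁰, i.e. 2.020×10²⁰/6.022×10²³ = 3.354×10⁻⁴ mol.
Φ = 3.170×10⁻⁶ mol / 3.354×10⁻⁴ mol photons = 0.0095.

Φ = 0.0095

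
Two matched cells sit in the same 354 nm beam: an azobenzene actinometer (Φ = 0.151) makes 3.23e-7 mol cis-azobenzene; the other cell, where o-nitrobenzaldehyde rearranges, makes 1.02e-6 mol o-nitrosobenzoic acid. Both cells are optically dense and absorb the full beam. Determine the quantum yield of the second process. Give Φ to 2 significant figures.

Φ = 0.48

Photons absorbed by the actinometer: 3.23e-7 / 0.151 = 2.139e-6 mol.
Φ(unknown) = 1.02e-6 / 2.139e-6 = 0.48.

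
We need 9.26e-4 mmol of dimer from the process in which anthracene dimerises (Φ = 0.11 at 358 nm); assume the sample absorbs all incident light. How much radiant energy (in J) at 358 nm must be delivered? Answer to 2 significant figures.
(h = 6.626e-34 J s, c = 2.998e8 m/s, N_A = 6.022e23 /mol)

Product: 9.26e-4 mmol = 9.26e-7 mol.
Photons that must be absorbed: 9.26e-7 / 0.11 = 8.418e-6 mol.
Photon energy: hc/λ = 5.549e-19 J; per mole, 3.342e5 J mol⁻¹.
Energy required: 8.418e-6 × 3.342e5 = 2.8 J.

2.8 J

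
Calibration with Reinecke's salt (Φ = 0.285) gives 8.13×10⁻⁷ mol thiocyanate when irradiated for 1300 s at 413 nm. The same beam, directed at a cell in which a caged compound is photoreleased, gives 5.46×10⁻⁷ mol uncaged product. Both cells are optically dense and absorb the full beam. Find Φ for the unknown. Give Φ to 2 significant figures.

Φ = 0.19

Photons absorbed by the actinometer: 8.13×10⁻⁷ / 0.285 = 2.853×10⁻⁶ mol.
Φ(unknown) = 5.46×10⁻⁷ / 2.853×10⁻⁶ = 0.19.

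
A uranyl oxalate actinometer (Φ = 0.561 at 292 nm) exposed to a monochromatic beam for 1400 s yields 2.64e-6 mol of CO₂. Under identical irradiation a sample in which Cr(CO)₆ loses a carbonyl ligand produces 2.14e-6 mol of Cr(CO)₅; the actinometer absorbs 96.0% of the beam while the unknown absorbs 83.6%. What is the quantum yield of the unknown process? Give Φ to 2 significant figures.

Φ = 0.52

Photons absorbed by the actinometer: 2.64e-6 / 0.561 = 4.706e-6 mol.
Incident flux: 4.706e-6 / 0.960 = 4.902e-6 einstein.
Absorbed by unknown: 0.836 × 4.902e-6 = 4.098e-6 mol.
Φ(unknown) = 2.14e-6 / 4.098e-6 = 0.52.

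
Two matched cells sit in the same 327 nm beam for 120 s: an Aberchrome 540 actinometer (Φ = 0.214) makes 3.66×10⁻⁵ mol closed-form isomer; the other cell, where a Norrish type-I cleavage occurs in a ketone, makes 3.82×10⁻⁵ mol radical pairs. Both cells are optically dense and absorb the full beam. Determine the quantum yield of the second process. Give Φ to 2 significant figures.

Φ = 0.22

Photons absorbed by the actinometer: 3.66×10⁻⁵ / 0.214 = 1.710×10⁻⁴ mol.
Φ(unknown) = 3.82×10⁻⁵ / 1.710×10⁻⁴ = 0.22.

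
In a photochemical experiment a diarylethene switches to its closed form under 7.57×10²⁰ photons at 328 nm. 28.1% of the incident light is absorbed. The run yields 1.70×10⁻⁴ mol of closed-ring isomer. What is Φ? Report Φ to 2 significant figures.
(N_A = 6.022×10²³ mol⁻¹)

Moles of photons: 7.57×10²⁰ / 6.022×10²³ = 0.001257 mol.
Photons absorbed: 0.281 × 0.001257 = 3.532×10⁻⁴ mol.
Φ = 1.70×10⁻⁴ mol / 3.532×10⁻⁴ mol photons = 0.48.

Φ = 0.48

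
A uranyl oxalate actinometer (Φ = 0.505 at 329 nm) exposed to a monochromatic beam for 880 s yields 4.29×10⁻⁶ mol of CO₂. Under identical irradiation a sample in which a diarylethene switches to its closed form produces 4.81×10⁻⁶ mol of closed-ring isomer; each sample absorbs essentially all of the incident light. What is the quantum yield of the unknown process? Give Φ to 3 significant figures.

Φ = 0.566

Photons absorbed by the actinometer: 4.29×10⁻⁶ / 0.505 = 8.495×10⁻⁶ mol.
Φ(unknown) = 4.81×10⁻⁶ / 8.495×10⁻⁶ = 0.566.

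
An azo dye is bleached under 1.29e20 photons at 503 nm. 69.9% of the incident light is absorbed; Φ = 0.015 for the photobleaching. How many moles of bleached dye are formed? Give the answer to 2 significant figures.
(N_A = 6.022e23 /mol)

Moles of photons: 1.29e20 / 6.022e23 = 2.142e-4 mol.
Photons absorbed: 0.699 × 2.142e-4 = 1.497e-4 mol.
Product: Φ × n_abs = 0.015 × 1.497e-4 = 2.246e-6 mol.

2.2e-6 mol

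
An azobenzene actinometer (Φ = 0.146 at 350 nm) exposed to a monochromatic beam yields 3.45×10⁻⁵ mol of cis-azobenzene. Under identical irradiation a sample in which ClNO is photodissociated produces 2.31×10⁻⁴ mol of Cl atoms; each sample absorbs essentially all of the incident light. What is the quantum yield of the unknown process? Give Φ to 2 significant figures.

Photons absorbed by the actinometer: 3.45×10⁻⁵ / 0.146 = 2.363×10⁻⁴ mol.
Φ(unknown) = 2.31×10⁻⁴ / 2.363×10⁻⁴ = 0.98.

Φ = 0.98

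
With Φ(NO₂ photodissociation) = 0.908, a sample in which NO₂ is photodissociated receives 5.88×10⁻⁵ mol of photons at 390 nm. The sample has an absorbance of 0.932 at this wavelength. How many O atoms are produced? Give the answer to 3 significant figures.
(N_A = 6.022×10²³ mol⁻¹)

2.84×10¹⁹ atoms

Fraction absorbed: 1 − 10^(−0.932) = 0.8831.
Photons absorbed: 0.8831 × 5.88×10⁻⁵ = 5.193×10⁻⁵ mol.
Product: Φ × n_abs = 0.908 × 5.193×10⁻⁵ = 4.715×10⁻⁵ mol.
As a count: 4.715×10⁻⁵ × 6.022×10²³ = 2.84×10¹⁹.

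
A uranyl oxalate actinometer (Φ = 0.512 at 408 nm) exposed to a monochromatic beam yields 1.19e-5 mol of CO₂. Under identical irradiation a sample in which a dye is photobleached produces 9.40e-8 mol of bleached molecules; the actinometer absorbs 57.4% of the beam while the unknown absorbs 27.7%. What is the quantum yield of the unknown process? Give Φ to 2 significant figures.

Φ = 0.0084

Photons absorbed by the actinometer: 1.19e-5 / 0.512 = 2.324e-5 mol.
Incident flux: 2.324e-5 / 0.574 = 4.049e-5 einstein.
Absorbed by unknown: 0.277 × 4.049e-5 = 1.122e-5 mol.
Φ(unknown) = 9.40e-8 / 1.122e-5 = 0.0084.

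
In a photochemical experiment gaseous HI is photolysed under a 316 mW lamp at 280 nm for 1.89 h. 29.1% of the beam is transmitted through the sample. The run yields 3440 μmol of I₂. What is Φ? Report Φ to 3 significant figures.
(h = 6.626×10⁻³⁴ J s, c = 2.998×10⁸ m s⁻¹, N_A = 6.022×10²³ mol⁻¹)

Product: 3440 μmol = 0.00344 mol.
Photon energy at 280 nm: hc/λ = (6.626×10⁻³⁴)(2.998×10⁸)/(280×10⁻⁹) = 7.095×10⁻¹⁹ J.
Energy delivered: (316 mW)(6804 s) = 2150 J.
Photons incident: 2150 / 7.095×10⁻¹⁹ = 3.030×10²¹, i.e. 3.030×10²¹/6.022×10²³ = 0.005032 mol.
Fraction absorbed: 1 − 29.1/100 = 0.7090.
Photons absorbed: 0.7090 × 0.005032 = 0.003568 mol.
Φ = 0.00344 mol / 0.003568 mol photons = 0.964.

Φ = 0.964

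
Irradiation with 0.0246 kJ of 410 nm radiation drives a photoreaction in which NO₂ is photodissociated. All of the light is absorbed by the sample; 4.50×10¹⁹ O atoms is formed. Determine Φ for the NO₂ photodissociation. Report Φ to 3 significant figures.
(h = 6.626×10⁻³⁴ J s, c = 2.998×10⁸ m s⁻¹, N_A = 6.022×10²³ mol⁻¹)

Product: 4.50×10¹⁹ / 6.022×10²³ = 7.473×10⁻⁵ mol.
Photon energy at 410 nm: hc/λ = (6.626×10⁻³⁴)(2.998×10⁸)/(410×10⁻⁹) = 4.845×10⁻¹⁹ J.
Incident energy: 0.0246 kJ = 24.6 J.
Photons incident: 24.6 / 4.845×10⁻¹⁹ = 5.077×10¹⁹, i.e. 5.077×10¹⁹/6.022×10²³ = 8.431×10⁻⁵ mol.
Φ = 7.473×10⁻⁵ mol / 8.431×10⁻⁵ mol photons = 0.886.

Φ = 0.886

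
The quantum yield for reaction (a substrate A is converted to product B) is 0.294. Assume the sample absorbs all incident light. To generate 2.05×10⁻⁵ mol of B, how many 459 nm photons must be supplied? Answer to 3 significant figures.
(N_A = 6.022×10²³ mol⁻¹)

Photons that must be absorbed: 2.05×10⁻⁵ / 0.294 = 6.973×10⁻⁵ mol.
Photon count: 6.973×10⁻⁵ × 6.022×10²³ = 4.20×10¹⁹.

4.20×10¹⁹ photons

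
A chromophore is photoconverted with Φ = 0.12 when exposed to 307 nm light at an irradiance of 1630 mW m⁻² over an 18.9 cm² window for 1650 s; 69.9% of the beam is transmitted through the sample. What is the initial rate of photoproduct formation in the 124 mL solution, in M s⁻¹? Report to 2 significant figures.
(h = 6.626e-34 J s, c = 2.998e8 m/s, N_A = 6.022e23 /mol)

Photon energy at 307 nm: hc/λ = (6.626e-34)(2.998e8)/(307e-9) = 6.471e-19 J.
Energy delivered: (1630 mW m⁻²)(18.9e-4 m²)(1650 s) = 5.083 J.
Photons incident: 5.083 / 6.471e-19 = 7.855e18, i.e. 7.855e18/6.022e23 = 1.304e-5 mol.
Fraction absorbed: 1 − 69.9/100 = 0.3010.
Photons absorbed: 0.3010 × 1.304e-5 = 3.925e-6 mol.
Product formed: 0.12 × 3.925e-6 = 4.710e-7 mol.
Rate: 4.710e-7 mol / (1650 s × 0.124 L) = 2.3e-9 M s⁻¹.

2.3e-9 M s⁻¹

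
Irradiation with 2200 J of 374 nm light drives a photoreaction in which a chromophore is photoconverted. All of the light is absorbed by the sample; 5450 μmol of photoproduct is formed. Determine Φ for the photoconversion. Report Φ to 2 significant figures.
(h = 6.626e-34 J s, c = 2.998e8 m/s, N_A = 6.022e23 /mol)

Φ = 0.79

Product: 5450 μmol = 0.00545 mol.
Photon energy at 374 nm: hc/λ = (6.626e-34)(2.998e8)/(374e-9) = 5.311e-19 J.
Photons incident: 2200 / 5.311e-19 = 4.142e21, i.e. 4.142e21/6.022e23 = 0.006878 mol.
Φ = 0.00545 mol / 0.006878 mol photons = 0.79.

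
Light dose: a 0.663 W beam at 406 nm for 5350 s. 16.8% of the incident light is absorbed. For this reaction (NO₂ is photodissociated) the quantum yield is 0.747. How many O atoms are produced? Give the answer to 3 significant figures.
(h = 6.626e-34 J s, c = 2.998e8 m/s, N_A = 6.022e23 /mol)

9.10e20 atoms

Photon energy at 406 nm: hc/λ = (6.626e-34)(2.998e8)/(406e-9) = 4.893e-19 J.
Energy delivered: (0.663 W)(5350 s) = 3547 J.
Photons incident: 3547 / 4.893e-19 = 7.249e21, i.e. 7.249e21/6.022e23 = 0.01204 mol.
Photons absorbed: 0.168 × 0.01204 = 0.002023 mol.
Product: Φ × n_abs = 0.747 × 0.002023 = 0.001511 mol.
As a count: 0.001511 × 6.022e23 = 9.10e20.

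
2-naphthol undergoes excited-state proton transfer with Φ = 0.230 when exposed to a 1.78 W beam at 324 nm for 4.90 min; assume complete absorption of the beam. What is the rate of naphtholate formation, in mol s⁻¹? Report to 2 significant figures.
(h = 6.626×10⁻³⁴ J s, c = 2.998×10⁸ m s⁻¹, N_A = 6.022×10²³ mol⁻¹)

Photon energy at 324 nm: hc/λ = (6.626×10⁻³⁴)(2.998×10⁸)/(324×10⁻⁹) = 6.131×10⁻¹⁹ J.
Energy delivered: (1.78 W)(294 s) = 523.3 J.
Photons incident: 523.3 / 6.131×10⁻¹⁹ = 8.535×10²⁰, i.e. 8.535×10²⁰/6.022×10²³ = 0.001417 mol.
Product formed: 0.230 × 0.001417 = 3.259×10⁻⁴ mol.
Rate: 3.259×10⁻⁴ / 294 s = 1.1×10⁻⁶ mol s⁻¹.

1.1×10⁻⁶ mol s⁻¹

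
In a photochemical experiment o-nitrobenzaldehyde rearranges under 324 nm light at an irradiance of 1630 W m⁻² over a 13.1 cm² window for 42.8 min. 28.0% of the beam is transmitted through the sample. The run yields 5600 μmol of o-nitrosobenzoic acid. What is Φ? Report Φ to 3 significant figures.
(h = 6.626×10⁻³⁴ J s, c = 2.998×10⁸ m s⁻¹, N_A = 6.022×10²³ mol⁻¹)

Φ = 0.524

Product: 5600 μmol = 0.00560 mol.
Photon energy at 324 nm: hc/λ = (6.626×10⁻³⁴)(2.998×10⁸)/(324×10⁻⁹) = 6.131×10⁻¹⁹ J.
Energy delivered: (1630 W m⁻²)(13.1×10⁻⁴ m²)(2568 s) = 5483 J.
Photons incident: 5483 / 6.131×10⁻¹⁹ = 8.943×10²¹, i.e. 8.943×10²¹/6.022×10²³ = 0.01485 mol.
Fraction absorbed: 1 − 28.0/100 = 0.7200.
Photons absorbed: 0.7200 × 0.01485 = 0.01069 mol.
Φ = 0.00560 mol / 0.01069 mol photons = 0.524.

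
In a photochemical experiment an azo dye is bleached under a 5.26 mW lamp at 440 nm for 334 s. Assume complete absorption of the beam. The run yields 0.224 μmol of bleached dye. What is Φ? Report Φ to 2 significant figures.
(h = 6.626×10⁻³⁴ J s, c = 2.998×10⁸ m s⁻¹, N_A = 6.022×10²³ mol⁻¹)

Φ = 0.035

Product: 0.224 μmol = 2.24×10⁻⁷ mol.
Photon energy at 440 nm: hc/λ = (6.626×10⁻³⁴)(2.998×10⁸)/(440×10⁻⁹) = 4.515×10⁻¹⁹ J.
Energy delivered: (5.26 mW)(334 s) = 1.757 J.
Photons incident: 1.757 / 4.515×10⁻¹⁹ = 3.891×10¹⁸, i.e. 3.891×10¹⁸/6.022×10²³ = 6.461×10⁻⁶ mol.
Φ = 2.24×10⁻⁷ mol / 6.461×10⁻⁶ mol photons = 0.035.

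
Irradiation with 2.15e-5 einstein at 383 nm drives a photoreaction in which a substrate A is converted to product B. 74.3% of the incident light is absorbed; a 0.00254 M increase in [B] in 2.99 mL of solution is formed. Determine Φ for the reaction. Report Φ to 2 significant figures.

Product: (0.00254 M)(0.00299 L) = 7.595e-6 mol.
Photons absorbed: 0.743 × 2.15e-5 = 1.597e-5 mol.
Φ = 7.595e-6 mol / 1.597e-5 mol photons = 0.48.

Φ = 0.48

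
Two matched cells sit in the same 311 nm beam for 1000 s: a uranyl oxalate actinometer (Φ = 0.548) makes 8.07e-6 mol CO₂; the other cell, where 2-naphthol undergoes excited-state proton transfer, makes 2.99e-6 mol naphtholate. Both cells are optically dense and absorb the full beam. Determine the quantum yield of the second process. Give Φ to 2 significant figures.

Φ = 0.20

Photons absorbed by the actinometer: 8.07e-6 / 0.548 = 1.473e-5 mol.
Φ(unknown) = 2.99e-6 / 1.473e-5 = 0.20.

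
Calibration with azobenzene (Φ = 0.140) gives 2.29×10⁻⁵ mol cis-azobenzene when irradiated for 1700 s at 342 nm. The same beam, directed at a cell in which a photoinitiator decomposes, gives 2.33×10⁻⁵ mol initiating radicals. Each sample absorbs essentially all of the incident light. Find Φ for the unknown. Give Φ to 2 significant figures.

Photons absorbed by the actinometer: 2.29×10⁻⁵ / 0.140 = 1.636×10⁻⁴ mol.
Φ(unknown) = 2.33×10⁻⁵ / 1.636×10⁻⁴ = 0.14.

Φ = 0.14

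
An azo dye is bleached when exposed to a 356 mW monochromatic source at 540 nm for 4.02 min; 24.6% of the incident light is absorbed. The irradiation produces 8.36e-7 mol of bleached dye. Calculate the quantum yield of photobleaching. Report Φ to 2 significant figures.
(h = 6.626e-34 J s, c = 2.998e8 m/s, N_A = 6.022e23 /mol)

Photon energy at 540 nm: hc/λ = (6.626e-34)(2.998e8)/(540e-9) = 3.679e-19 J.
Energy delivered: (356 mW)(241.2 s) = 85.87 J.
Photons incident: 85.87 / 3.679e-19 = 2.334e20, i.e. 2.334e20/6.022e23 = 3.876e-4 mol.
Photons absorbed: 0.246 × 3.876e-4 = 9.535e-5 mol.
Φ = 8.36e-7 mol / 9.535e-5 mol photons = 0.0088.

Φ = 0.0088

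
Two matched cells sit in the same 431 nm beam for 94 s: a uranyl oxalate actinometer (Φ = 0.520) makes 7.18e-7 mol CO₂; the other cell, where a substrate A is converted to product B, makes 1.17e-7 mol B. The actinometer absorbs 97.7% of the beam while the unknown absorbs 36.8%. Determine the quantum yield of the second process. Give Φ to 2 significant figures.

Photons absorbed by the actinometer: 7.18e-7 / 0.520 = 1.381e-6 mol.
Incident flux: 1.381e-6 / 0.977 = 1.414e-6 einstein.
Absorbed by unknown: 0.368 × 1.414e-6 = 5.204e-7 mol.
Φ(unknown) = 1.17e-7 / 5.204e-7 = 0.22.

Φ = 0.22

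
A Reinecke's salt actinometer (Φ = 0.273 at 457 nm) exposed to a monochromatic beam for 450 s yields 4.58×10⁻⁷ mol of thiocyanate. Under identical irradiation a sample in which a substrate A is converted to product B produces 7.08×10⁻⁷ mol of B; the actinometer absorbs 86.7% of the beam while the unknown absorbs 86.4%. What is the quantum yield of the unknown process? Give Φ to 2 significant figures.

Photons absorbed by the actinometer: 4.58×10⁻⁷ / 0.273 = 1.678×10⁻⁶ mol.
Incident flux: 1.678×10⁻⁶ / 0.867 = 1.935×10⁻⁶ einstein.
Absorbed by unknown: 0.864 × 1.935×10⁻⁶ = 1.672×10⁻⁶ mol.
Φ(unknown) = 7.08×10⁻⁷ / 1.672×10⁻⁶ = 0.42.

Φ = 0.42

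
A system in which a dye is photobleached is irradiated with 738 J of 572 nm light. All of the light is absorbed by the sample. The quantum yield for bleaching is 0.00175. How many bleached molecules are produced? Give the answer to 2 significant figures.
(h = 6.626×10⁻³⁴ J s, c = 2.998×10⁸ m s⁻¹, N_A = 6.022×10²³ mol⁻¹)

Photon energy at 572 nm: hc/λ = (6.626×10⁻³⁴)(2.998×10⁸)/(572×10⁻⁹) = 3.473×10⁻¹⁹ J.
Photons incident: 738 / 3.473×10⁻¹⁹ = 2.125×10²¹, i.e. 2.125×10²¹/6.022×10²³ = 0.003529 mol.
Product: Φ × n_abs = 0.00175 × 0.003529 = 6.176×10⁻⁶ mol.
As a count: 6.176×10⁻⁶ × 6.022×10²³ = 3.7×10¹⁸.

3.7×10¹⁸ bleached molecules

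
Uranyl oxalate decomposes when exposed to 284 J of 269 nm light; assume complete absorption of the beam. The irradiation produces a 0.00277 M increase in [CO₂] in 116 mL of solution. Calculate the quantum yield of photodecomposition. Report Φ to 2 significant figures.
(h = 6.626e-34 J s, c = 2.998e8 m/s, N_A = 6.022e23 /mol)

Product: (0.00277 M)(0.116 L) = 3.213e-4 mol.
Photon energy at 269 nm: hc/λ = (6.626e-34)(2.998e8)/(269e-9) = 7.385e-19 J.
Photons incident: 284 / 7.385e-19 = 3.846e20, i.e. 3.846e20/6.022e23 = 6.387e-4 mol.
Φ = 3.213e-4 mol / 6.387e-4 mol photons = 0.50.

Φ = 0.50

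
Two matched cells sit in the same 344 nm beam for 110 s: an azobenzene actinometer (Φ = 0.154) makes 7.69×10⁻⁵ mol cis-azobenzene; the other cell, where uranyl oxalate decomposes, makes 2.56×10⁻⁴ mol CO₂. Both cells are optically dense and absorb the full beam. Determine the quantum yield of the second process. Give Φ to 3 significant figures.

Φ = 0.513

Photons absorbed by the actinometer: 7.69×10⁻⁵ / 0.154 = 4.994×10⁻⁴ mol.
Φ(unknown) = 2.56×10⁻⁴ / 4.994×10⁻⁴ = 0.513.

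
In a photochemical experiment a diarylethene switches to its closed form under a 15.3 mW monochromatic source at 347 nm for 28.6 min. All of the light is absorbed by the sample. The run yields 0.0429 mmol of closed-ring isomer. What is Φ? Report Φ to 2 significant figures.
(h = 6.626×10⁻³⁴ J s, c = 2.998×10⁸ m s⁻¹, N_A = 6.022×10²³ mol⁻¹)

Φ = 0.56

Product: 0.0429 mmol = 4.29×10⁻⁵ mol.
Photon energy at 347 nm: hc/λ = (6.626×10⁻³⁴)(2.998×10⁸)/(347×10⁻⁹) = 5.725×10⁻¹⁹ J.
Energy delivered: (15.3 mW)(1716 s) = 26.25 J.
Photons incident: 26.25 / 5.725×10⁻¹⁹ = 4.585×10¹⁹, i.e. 4.585×10¹⁹/6.022×10²³ = 7.614×10⁻⁵ mol.
Φ = 4.29×10⁻⁵ mol / 7.614×10⁻⁵ mol photons = 0.56.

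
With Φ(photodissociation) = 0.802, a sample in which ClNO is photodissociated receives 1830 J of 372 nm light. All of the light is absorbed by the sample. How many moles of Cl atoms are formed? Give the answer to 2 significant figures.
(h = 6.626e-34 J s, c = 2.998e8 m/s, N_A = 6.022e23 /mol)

0.0046 mol

Photon energy at 372 nm: hc/λ = (6.626e-34)(2.998e8)/(372e-9) = 5.340e-19 J.
Photons incident: 1830 / 5.340e-19 = 3.427e21, i.e. 3.427e21/6.022e23 = 0.005691 mol.
Product: Φ × n_abs = 0.802 × 0.005691 = 0.004564 mol.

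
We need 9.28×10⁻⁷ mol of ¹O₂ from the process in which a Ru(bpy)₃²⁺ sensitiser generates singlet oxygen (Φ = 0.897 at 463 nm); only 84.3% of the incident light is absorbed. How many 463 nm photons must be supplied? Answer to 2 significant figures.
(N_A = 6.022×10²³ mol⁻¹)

Photons that must be absorbed: 9.28×10⁻⁷ / 0.897 = 1.035×10⁻⁶ mol.
Incident photons needed: 1.035×10⁻⁶ / 0.843 = 1.228×10⁻⁶ mol.
Photon count: 1.228×10⁻⁶ × 6.022×10²³ = 7.4×10¹⁷.

7.4×10¹⁷ photons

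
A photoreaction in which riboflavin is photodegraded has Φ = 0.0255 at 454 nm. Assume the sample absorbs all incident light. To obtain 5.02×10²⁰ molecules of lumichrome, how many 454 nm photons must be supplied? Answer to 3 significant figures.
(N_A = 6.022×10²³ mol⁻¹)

Product: 5.02×10²⁰ / 6.022×10²³ = 8.336×10⁻⁴ mol.
Photons that must be absorbed: 8.336×10⁻⁴ / 0.0255 = 0.03269 mol.
Photon count: 0.03269 × 6.022×10²³ = 1.97×10²².

1.97×10²² photons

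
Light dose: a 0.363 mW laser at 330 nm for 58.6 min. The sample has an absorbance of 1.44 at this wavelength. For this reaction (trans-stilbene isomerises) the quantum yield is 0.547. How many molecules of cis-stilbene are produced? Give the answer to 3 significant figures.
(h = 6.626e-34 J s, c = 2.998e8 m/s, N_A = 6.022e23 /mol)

1.12e18 molecules

Photon energy at 330 nm: hc/λ = (6.626e-34)(2.998e8)/(330e-9) = 6.020e-19 J.
Energy delivered: (0.363 mW)(3516 s) = 1.276 J.
Photons incident: 1.276 / 6.020e-19 = 2.120e18, i.e. 2.120e18/6.022e23 = 3.520e-6 mol.
Fraction absorbed: 1 − 10^(−1.44) = 0.9637.
Photons absorbed: 0.9637 × 3.520e-6 = 3.392e-6 mol.
Product: Φ × n_abs = 0.547 × 3.392e-6 = 1.855e-6 mol.
As a count: 1.855e-6 × 6.022e23 = 1.12e18.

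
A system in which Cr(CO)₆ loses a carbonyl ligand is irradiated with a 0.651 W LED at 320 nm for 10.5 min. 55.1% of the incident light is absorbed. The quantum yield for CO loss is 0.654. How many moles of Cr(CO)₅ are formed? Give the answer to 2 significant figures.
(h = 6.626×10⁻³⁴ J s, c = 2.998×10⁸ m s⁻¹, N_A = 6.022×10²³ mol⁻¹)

4.0×10⁻⁴ mol

Photon energy at 320 nm: hc/λ = (6.626×10⁻³⁴)(2.998×10⁸)/(320×10⁻⁹) = 6.208×10⁻¹⁹ J.
Energy delivered: (0.651 W)(630 s) = 410.1 J.
Photons incident: 410.1 / 6.208×10⁻¹⁹ = 6.606×10²⁰, i.e. 6.606×10²⁰/6.022×10²³ = 0.001097 mol.
Photons absorbed: 0.551 × 0.001097 = 6.044×10⁻⁴ mol.
Product: Φ × n_abs = 0.654 × 6.044×10⁻⁴ = 3.953×10⁻⁴ mol.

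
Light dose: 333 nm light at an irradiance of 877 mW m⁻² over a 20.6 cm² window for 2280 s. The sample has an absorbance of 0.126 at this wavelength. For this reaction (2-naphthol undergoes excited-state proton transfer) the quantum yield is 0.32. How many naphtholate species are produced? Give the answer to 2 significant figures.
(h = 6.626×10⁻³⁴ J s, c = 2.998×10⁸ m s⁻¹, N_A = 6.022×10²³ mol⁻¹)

Photon energy at 333 nm: hc/λ = (6.626×10⁻³⁴)(2.998×10⁸)/(333×10⁻⁹) = 5.965×10⁻¹⁹ J.
Energy delivered: (877 mW m⁻²)(20.6×10⁻⁴ m²)(2280 s) = 4.119 J.
Photons incident: 4.119 / 5.965×10⁻¹⁹ = 6.905×10¹⁸, i.e. 6.905×10¹⁸/6.022×10²³ = 1.147×10⁻⁵ mol.
Fraction absorbed: 1 − 10^(−0.126) = 0.2518.
Photons absorbed: 0.2518 × 1.147×10⁻⁵ = 2.888×10⁻⁶ mol.
Product: Φ × n_abs = 0.32 × 2.888×10⁻⁶ = 9.242×10⁻⁷ mol.
As a count: 9.242×10⁻⁷ × 6.022×10²³ = 5.6×10¹⁷.

5.6×10¹⁷ species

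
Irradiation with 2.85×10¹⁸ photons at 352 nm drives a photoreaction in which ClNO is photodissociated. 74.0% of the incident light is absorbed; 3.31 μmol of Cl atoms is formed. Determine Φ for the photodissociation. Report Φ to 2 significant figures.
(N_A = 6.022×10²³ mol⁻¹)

Φ = 0.95

Product: 3.31 μmol = 3.31×10⁻⁶ mol.
Moles of photons: 2.85×10¹⁸ / 6.022×10²³ = 4.733×10⁻⁶ mol.
Photons absorbed: 0.740 × 4.733×10⁻⁶ = 3.502×10⁻⁶ mol.
Φ = 3.31×10⁻⁶ mol / 3.502×10⁻⁶ mol photons = 0.95.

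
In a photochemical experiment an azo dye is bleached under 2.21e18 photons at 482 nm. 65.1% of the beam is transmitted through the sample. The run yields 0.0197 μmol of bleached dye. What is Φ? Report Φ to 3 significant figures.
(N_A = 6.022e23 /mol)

Φ = 0.0154

Product: 0.0197 μmol = 1.97e-8 mol.
Moles of photons: 2.21e18 / 6.022e23 = 3.670e-6 mol.
Fraction absorbed: 1 − 65.1/100 = 0.3490.
Photons absorbed: 0.3490 × 3.670e-6 = 1.281e-6 mol.
Φ = 1.97e-8 mol / 1.281e-6 mol photons = 0.0154.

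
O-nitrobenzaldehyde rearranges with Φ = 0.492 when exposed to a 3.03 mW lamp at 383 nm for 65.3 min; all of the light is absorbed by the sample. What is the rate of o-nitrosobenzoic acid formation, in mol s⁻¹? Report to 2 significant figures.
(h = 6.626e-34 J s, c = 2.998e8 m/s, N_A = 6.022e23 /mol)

4.8e-9 mol s⁻¹

Photon energy at 383 nm: hc/λ = (6.626e-34)(2.998e8)/(383e-9) = 5.187e-19 J.
Energy delivered: (3.03 mW)(3918 s) = 11.87 J.
Photons incident: 11.87 / 5.187e-19 = 2.288e19, i.e. 2.288e19/6.022e23 = 3.799e-5 mol.
Product formed: 0.492 × 3.799e-5 = 1.869e-5 mol.
Rate: 1.869e-5 / 3918 s = 4.8e-9 mol s⁻¹.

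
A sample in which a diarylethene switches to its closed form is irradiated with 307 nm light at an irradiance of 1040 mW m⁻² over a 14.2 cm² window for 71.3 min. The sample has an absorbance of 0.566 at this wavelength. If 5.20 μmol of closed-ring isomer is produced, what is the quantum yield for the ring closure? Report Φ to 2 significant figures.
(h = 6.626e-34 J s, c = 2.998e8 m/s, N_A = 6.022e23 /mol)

Φ = 0.44

Product: 5.20 μmol = 5.20e-6 mol.
Photon energy at 307 nm: hc/λ = (6.626e-34)(2.998e8)/(307e-9) = 6.471e-19 J.
Energy delivered: (1040 mW m⁻²)(14.2e-4 m²)(4278 s) = 6.318 J.
Photons incident: 6.318 / 6.471e-19 = 9.764e18, i.e. 9.764e18/6.022e23 = 1.621e-5 mol.
Fraction absorbed: 1 − 10^(−0.566) = 0.7284.
Photons absorbed: 0.7284 × 1.621e-5 = 1.181e-5 mol.
Φ = 5.20e-6 mol / 1.181e-5 mol photons = 0.44.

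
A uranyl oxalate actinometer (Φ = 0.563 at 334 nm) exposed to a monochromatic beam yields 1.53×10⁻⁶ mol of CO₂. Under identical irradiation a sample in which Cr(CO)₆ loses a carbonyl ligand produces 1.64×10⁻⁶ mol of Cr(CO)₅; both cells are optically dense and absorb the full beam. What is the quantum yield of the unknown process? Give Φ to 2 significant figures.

Φ = 0.60

Photons absorbed by the actinometer: 1.53×10⁻⁶ / 0.563 = 2.718×10⁻⁶ mol.
Φ(unknown) = 1.64×10⁻⁶ / 2.718×10⁻⁶ = 0.60.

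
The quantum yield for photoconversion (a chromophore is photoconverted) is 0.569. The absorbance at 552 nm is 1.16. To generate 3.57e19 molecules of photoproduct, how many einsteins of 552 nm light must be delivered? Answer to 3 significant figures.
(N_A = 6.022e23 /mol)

Product: 3.57e19 / 6.022e23 = 5.928e-5 mol.
Photons that must be absorbed: 5.928e-5 / 0.569 = 1.042e-4 mol.
Fraction absorbed: 1 − 10^(−1.16) = 0.9308.
Incident photons needed: 1.042e-4 / 0.9308 = 1.119e-4 mol.

1.12e-4 einstein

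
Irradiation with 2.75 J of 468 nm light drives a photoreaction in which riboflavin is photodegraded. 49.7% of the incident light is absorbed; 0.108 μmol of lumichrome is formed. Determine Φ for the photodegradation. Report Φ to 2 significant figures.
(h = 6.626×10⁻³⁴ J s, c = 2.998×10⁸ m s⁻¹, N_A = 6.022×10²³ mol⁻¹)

Φ = 0.020

Product: 0.108 μmol = 1.08×10⁻⁷ mol.
Photon energy at 468 nm: hc/λ = (6.626×10⁻³⁴)(2.998×10⁸)/(468×10⁻⁹) = 4.245×10⁻¹⁹ J.
Photons incident: 2.75 / 4.245×10⁻¹⁹ = 6.478×10¹⁸, i.e. 6.478×10¹⁸/6.022×10²³ = 1.076×10⁻⁵ mol.
Photons absorbed: 0.497 × 1.076×10⁻⁵ = 5.348×10⁻⁶ mol.
Φ = 1.08×10⁻⁷ mol / 5.348×10⁻⁶ mol photons = 0.020.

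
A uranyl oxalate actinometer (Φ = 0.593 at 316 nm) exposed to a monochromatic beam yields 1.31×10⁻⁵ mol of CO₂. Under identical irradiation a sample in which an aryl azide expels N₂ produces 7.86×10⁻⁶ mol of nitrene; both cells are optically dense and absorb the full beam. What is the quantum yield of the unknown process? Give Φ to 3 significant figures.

Photons absorbed by the actinometer: 1.31×10⁻⁵ / 0.593 = 2.209×10⁻⁵ mol.
Φ(unknown) = 7.86×10⁻⁶ / 2.209×10⁻⁵ = 0.356.

Φ = 0.356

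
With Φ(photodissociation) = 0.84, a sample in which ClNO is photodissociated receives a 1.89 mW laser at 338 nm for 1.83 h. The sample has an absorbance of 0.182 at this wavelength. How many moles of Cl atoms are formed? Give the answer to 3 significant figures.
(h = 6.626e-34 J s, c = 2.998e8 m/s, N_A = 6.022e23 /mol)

Photon energy at 338 nm: hc/λ = (6.626e-34)(2.998e8)/(338e-9) = 5.877e-19 J.
Energy delivered: (1.89 mW)(6588 s) = 12.45 J.
Photons incident: 12.45 / 5.877e-19 = 2.118e19, i.e. 2.118e19/6.022e23 = 3.517e-5 mol.
Fraction absorbed: 1 − 10^(−0.182) = 0.3423.
Photons absorbed: 0.3423 × 3.517e-5 = 1.204e-5 mol.
Product: Φ × n_abs = 0.84 × 1.204e-5 = 1.011e-5 mol.

1.01e-5 mol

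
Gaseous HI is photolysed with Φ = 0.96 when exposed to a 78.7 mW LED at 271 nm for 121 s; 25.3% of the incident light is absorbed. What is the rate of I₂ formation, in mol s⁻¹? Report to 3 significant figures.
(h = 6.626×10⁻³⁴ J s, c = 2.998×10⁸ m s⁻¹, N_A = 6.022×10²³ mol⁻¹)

Photon energy at 271 nm: hc/λ = (6.626×10⁻³⁴)(2.998×10⁸)/(271×10⁻⁹) = 7.330×10⁻¹⁹ J.
Energy delivered: (78.7 mW)(121 s) = 9.523 J.
Photons incident: 9.523 / 7.330×10⁻¹⁹ = 1.299×10¹⁹, i.e. 1.299×10¹⁹/6.022×10²³ = 2.157×10⁻⁵ mol.
Photons absorbed: 0.253 × 2.157×10⁻⁵ = 5.457×10⁻⁶ mol.
Product formed: 0.96 × 5.457×10⁻⁶ = 5.239×10⁻⁶ mol.
Rate: 5.239×10⁻⁶ / 121 s = 4.33×10⁻⁸ mol s⁻¹.

4.33×10⁻⁸ mol s⁻¹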